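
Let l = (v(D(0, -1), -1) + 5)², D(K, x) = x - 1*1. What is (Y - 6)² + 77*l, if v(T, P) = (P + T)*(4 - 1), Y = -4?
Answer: 1332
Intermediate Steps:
D(K, x) = -1 + x (D(K, x) = x - 1 = -1 + x)
v(T, P) = 3*P + 3*T (v(T, P) = (P + T)*3 = 3*P + 3*T)
l = 16 (l = ((3*(-1) + 3*(-1 - 1)) + 5)² = ((-3 + 3*(-2)) + 5)² = ((-3 - 6) + 5)² = (-9 + 5)² = (-4)² = 16)
(Y - 6)² + 77*l = (-4 - 6)² + 77*16 = (-10)² + 1232 = 100 + 1232 = 1332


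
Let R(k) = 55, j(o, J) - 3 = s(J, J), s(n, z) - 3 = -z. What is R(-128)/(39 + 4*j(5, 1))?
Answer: 55/59 ≈ 0.93220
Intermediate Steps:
s(n, z) = 3 - z
j(o, J) = 6 - J (j(o, J) = 3 + (3 - J) = 6 - J)
R(-128)/(39 + 4*j(5, 1)) = 55/(39 + 4*(6 - 1*1)) = 55/(39 + 4*(6 - 1)) = 55/(39 + 4*5) = 55/(39 + 20) = 55/59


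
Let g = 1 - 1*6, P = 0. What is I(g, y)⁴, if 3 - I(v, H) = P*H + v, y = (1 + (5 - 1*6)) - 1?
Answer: 4096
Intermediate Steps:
g = -5 (g = 1 - 6 = -5)
y = -1 (y = (1 + (5 - 6)) - 1 = (1 - 1) - 1 = 0 - 1 = -1)
I(v, H) = 3 - v (I(v, H) = 3 - (0*H + v) = 3 - (0 + v) = 3 - v)
I(g, y)⁴ = (3 - 1*(-5))⁴ = (3 + 5)⁴ = 8⁴ = 4096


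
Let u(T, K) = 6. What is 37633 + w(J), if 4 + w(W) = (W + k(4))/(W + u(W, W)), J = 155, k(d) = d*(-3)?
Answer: 6058412/161 ≈ 37630.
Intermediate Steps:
k(d) = -3*d
w(W) = -4 + (-12 + W)/(6 + W) (w(W) = -4 + (W - 3*4)/(W + 6) = -4 + (W - 12)/(6 + W) = -4 + (-12 + W)/(6 + W))
37633 + w(J) = 37633 + 3*(-12 - 1*155)/(6 + 155) = 37633 + 3*(-12 - 155)/161 = 37633 + 3*(1/161)*(-167) = 37633 - 501/161 = 6058412/161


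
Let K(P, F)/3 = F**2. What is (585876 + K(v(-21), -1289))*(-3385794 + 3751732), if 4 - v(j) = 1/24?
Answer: 2038435306782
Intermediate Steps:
v(j) = 95/24 (v(j) = 4 - 1/24 = 95/24)
K(P, F) = 3*F**2
(585876 + K(v(-21), -1289))*(-3385794 + 3751732) = (585876 + 3*(-1289)**2)*(-3385794 + 3751732) = (585876 + 3*1661521)*365938 = (585876 + 4984563)*365938 = 5570439*365938 = 2038435306782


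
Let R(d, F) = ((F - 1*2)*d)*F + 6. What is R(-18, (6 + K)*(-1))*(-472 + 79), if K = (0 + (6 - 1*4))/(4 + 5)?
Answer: 1078654/3 ≈ 3.5955e+5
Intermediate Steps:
K = 2/9 (K = (0 + (6 - 4))/9 = (0 + 2)*(⅑) = 2*(⅑) = 2/9 ≈ 0.22222)
R(d, F) = 6 + F*d*(-2 + F) (R(d, F) = ((F - 2)*d)*F + 6 = ((-2 + F)*d)*F + 6 = (d*(-2 + F))*F + 6 = F*d*(-2 + F) + 6 = 6 + F*d*(-2 + F))
R(-18, (6 + K)*(-1))*(-472 + 79) = (6 - 18*(6 + 2/9)² - 2*(6 + 2/9)*(-1)*(-18))*(-472 + 79) = (6 - 18*((56/9)*(-1))² - 2*(56/9)*(-1)*(-18))*(-393) = (6 - 18*(-56/9)² - 2*(-56/9)*(-18))*(-393) = (6 - 18*3136/81 - 224)*(-393) = (6 - 6272/9 - 224)*(-393) = -8234/9*(-393) = 1078654/3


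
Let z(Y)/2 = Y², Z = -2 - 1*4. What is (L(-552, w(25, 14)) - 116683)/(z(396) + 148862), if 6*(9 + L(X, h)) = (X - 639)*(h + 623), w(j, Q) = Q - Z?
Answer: -488655/924988 ≈ -0.52828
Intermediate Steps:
Z = -6 (Z = -2 - 4 = -6)
w(j, Q) = 6 + Q (w(j, Q) = Q - 1*(-6) = Q + 6 = 6 + Q)
L(X, h) = -9 + (-639 + X)*(623 + h)/6 (L(X, h) = -9 + ((X - 639)*(h + 623))/6 = -9 + ((-639 + X)*(623 + h))/6 = -9 + (-639 + X)*(623 + h)/6)
z(Y) = 2*Y²
(L(-552, w(25, 14)) - 116683)/(z(396) + 148862) = ((-132717/2 - 213*(6 + 14)/2 + (623/6)*(-552) + (⅙)*(-552)*(6 + 14)) - 116683)/(2*396² + 148862) = ((-132717/2 - 213/2*20 - 57316 + (⅙)*(-552)*20) - 116683)/(2*156816 + 148862) = ((-132717/2 - 2130 - 57316 - 1840) - 116683)/(313632 + 148862) = (-255289/2 - 116683)/462494 = -488655/2*1/462494 = -488655/924988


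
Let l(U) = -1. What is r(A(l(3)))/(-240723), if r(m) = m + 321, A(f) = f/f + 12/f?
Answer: -310/240723 ≈ -0.0012878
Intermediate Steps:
A(f) = 1 + 12/f
r(m) = 321 + m
r(A(l(3)))/(-240723) = (321 + (12 - 1)/(-1))/(-240723) = (321 - 1*11)*(-1/240723) = (321 - 11)*(-1/240723) = 310*(-1/240723) = -310/240723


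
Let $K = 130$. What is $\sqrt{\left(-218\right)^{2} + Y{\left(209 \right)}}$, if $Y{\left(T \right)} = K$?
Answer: $\sqrt{47654} \approx 218.3$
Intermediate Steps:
$Y{\left(T \right)} = 130$
$\sqrt{\left(-218\right)^{2} + Y{\left(209 \right)}} = \sqrt{\left(-218\right)^{2} + 130} = \sqrt{47524 + 130} = \sqrt{47654}$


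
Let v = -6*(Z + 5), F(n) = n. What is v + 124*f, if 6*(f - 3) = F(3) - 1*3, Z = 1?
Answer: 336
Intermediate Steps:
v = -36 (v = -6*(1 + 5) = -6*6 = -36)
f = 3 (f = 3 + (3 - 1*3)/6 = 3 + (3 - 3)/6 = 3 + (1/6)*0 = 3 + 0 = 3)
v + 124*f = -36 + 124*3 = -36 + 372 = 336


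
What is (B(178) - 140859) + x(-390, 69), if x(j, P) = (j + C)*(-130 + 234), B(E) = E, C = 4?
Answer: -180825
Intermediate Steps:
x(j, P) = 416 + 104*j (x(j, P) = (j + 4)*(-130 + 234) = (4 + j)*104 = 416 + 104*j)
(B(178) - 140859) + x(-390, 69) = (178 - 140859) + (416 + 104*(-390)) = -140681 + (416 - 40560) = -140681 - 40144 = -180825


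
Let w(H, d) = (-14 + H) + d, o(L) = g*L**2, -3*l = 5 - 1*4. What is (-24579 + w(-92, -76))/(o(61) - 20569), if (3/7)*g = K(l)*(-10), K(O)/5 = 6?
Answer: 24761/2625269 ≈ 0.0094318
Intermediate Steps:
l = -1/3 (l = -(5 - 1*4)/3 = -(5 - 4)/3 = -1/3*1 = -1/3 ≈ -0.33333)
K(O) = 30 (K(O) = 5*6 = 30)
g = -700 (g = 7*(30*(-10))/3 = (7/3)*(-300) = -700)
o(L) = -700*L**2
w(H, d) = -14 + H + d
(-24579 + w(-92, -76))/(o(61) - 20569) = (-24579 + (-14 - 92 - 76))/(-700*61**2 - 20569) = (-24579 - 182)/(-700*3721 - 20569) = -24761/(-2604700 - 20569) = -24761/(-2625269) = -24761*(-1/2625269) = 24761/2625269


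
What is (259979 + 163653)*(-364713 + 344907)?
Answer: -8390455392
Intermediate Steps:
(259979 + 163653)*(-364713 + 344907) = 423632*(-19806) = -8390455392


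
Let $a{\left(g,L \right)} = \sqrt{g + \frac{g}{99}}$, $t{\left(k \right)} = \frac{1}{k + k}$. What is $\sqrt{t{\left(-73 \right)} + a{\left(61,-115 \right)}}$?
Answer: $\frac{\sqrt{-158994 + 7034280 \sqrt{671}}}{4818} \approx 2.8005$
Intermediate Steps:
$t{\left(k \right)} = \frac{1}{2 k}$
$a{\left(g,L \right)} = \frac{10 \sqrt{11} \sqrt{g}}{33}$ ($a{\left(g,L \right)} = \sqrt{g + g \frac{1}{99}} = \sqrt{g + \frac{g}{99}} = \sqrt{\frac{100 g}{99}} = \frac{10 \sqrt{11} \sqrt{g}}{33}$)
$\sqrt{t{\left(-73 \right)} + a{\left(61,-115 \right)}} = \sqrt{\frac{1}{2 \left(-73\right)} + \frac{10 \sqrt{11} \sqrt{61}}{33}} = \sqrt{\frac{1}{2} \left(- \frac{1}{73}\right) + \frac{10 \sqrt{671}}{33}} = \sqrt{- \frac{1}{146} + \frac{10 \sqrt{671}}{33}}$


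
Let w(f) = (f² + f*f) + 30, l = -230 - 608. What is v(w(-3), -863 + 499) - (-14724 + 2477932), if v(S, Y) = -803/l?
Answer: -2064167501/838 ≈ -2.4632e+6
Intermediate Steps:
l = -838
w(f) = 30 + 2*f² (w(f) = (f² + f²) + 30 = 2*f² + 30 = 30 + 2*f²)
v(S, Y) = 803/838 (v(S, Y) = -803/(-838) = -803*(-1/838) = 803/838)
v(w(-3), -863 + 499) - (-14724 + 2477932) = 803/838 - (-14724 + 2477932) = 803/838 - 1*2463208 = 803/838 - 2463208 = -2064167501/838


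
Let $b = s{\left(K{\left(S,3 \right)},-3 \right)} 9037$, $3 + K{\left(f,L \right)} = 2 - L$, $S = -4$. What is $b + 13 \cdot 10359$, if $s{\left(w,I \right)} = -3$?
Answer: $107556$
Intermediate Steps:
$K{\left(f,L \right)} = -1 - L$ ($K{\left(f,L \right)} = -3 - \left(-2 + L\right) = -1 - L$)
$b = -27111$ ($b = \left(-3\right) 9037 = -27111$)
$b + 13 \cdot 10359 = -27111 + 13 \cdot 10359 = -27111 + 134667 = 107556$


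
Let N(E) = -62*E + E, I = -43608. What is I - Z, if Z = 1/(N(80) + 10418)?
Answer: -241501105/5538 ≈ -43608.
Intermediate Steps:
N(E) = -61*E
Z = 1/5538 (Z = 1/(-61*80 + 10418) = 1/(-4880 + 10418) = 1/5538 ≈ 0.00018057)
I - Z = -43608 - 1*1/5538 = -43608 - 1/5538 = -241501105/5538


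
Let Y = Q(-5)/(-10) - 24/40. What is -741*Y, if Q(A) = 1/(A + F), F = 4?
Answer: 741/2 ≈ 370.50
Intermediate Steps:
Q(A) = 1/(4 + A) (Q(A) = 1/(A + 4) = 1/(4 + A))
Y = -1/2 (Y = 1/((4 - 5)*(-10)) - 24/40 = -1/10/(-1) - 24*1/40 = -1*(-1/10) - 3/5 = 1/10 - 3/5 = -1/2 ≈ -0.50000)
-741*Y = -741*(-1/2) = 741/2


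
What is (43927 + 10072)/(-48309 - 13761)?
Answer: -53999/62070 ≈ -0.86997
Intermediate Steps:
(43927 + 10072)/(-48309 - 13761) = 53999/(-62070) = 53999*(-1/62070) = -53999/62070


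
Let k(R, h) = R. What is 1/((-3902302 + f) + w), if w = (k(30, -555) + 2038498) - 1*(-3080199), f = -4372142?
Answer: -1/3155717 ≈ -3.1689e-7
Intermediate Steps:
w = 5118727 (w = (30 + 2038498) - 1*(-3080199) = 2038528 + 3080199 = 5118727)
1/((-3902302 + f) + w) = 1/((-3902302 - 4372142) + 5118727) = 1/(-8274444 + 5118727) = 1/(-3155717) = -1/3155717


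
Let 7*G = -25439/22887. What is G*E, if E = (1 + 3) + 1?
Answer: -127195/160209 ≈ -0.79393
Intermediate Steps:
G = -25439/160209 (G = (-25439/22887)/7 = (-25439*1/22887)/7 = (⅐)*(-25439/22887) = -25439/160209 ≈ -0.15879)
E = 5 (E = 4 + 1 = 5)
G*E = -25439/160209*5 = -127195/160209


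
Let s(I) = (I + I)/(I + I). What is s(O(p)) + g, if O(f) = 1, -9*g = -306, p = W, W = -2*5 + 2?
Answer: 35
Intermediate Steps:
W = -8 (W = -10 + 2 = -8)
p = -8
g = 34 (g = -⅑*(-306) = 34)
s(I) = 1 (s(I) = (2*I)/((2*I)) = (2*I)*(1/(2*I)) = 1)
s(O(p)) + g = 1 + 34 = 35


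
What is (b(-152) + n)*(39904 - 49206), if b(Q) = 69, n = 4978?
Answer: -46947194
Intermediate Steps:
(b(-152) + n)*(39904 - 49206) = (69 + 4978)*(39904 - 49206) = 5047*(-9302) = -46947194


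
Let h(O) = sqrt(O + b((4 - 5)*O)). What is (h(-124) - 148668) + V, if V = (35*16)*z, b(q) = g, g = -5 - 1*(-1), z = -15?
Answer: -157068 + 8*I*sqrt(2) ≈ -1.5707e+5 + 11.314*I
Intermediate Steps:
g = -4 (g = -5 + 1 = -4)
b(q) = -4
h(O) = sqrt(-4 + O) (h(O) = sqrt(O - 4) = sqrt(-4 + O))
V = -8400 (V = (35*16)*(-15) = 560*(-15) = -8400)
(h(-124) - 148668) + V = (sqrt(-4 - 124) - 148668) - 8400 = (sqrt(-128) - 148668) - 8400 = (8*I*sqrt(2) - 148668) - 8400 = (-148668 + 8*I*sqrt(2)) - 8400 = -157068 + 8*I*sqrt(2)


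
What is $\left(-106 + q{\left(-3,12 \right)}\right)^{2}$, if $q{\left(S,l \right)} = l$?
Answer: $8836$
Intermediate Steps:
$\left(-106 + q{\left(-3,12 \right)}\right)^{2} = \left(-106 + 12\right)^{2} = \left(-94\right)^{2} = 8836$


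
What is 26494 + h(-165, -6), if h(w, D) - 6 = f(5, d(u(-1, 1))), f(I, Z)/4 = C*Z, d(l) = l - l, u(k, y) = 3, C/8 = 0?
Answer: 26500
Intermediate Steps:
C = 0 (C = 8*0 = 0)
d(l) = 0
f(I, Z) = 0 (f(I, Z) = 4*(0*Z) = 4*0 = 0)
h(w, D) = 6 (h(w, D) = 6 + 0 = 6)
26494 + h(-165, -6) = 26494 + 6 = 26500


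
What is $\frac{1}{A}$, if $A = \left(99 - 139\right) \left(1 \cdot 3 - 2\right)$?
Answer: $- \frac{1}{40} \approx -0.025$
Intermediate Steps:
$A = -40$ ($A = - 40 \left(3 - 2\right) = \left(-40\right) 1 = -40$)
$\frac{1}{A} = \frac{1}{-40} = - \frac{1}{40}$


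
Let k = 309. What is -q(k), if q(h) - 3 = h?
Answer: -312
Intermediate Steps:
q(h) = 3 + h
-q(k) = -(3 + 309) = -1*312 = -312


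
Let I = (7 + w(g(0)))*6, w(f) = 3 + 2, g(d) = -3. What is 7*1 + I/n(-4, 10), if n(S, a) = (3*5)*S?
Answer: 29/5 ≈ 5.8000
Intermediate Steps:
n(S, a) = 15*S
w(f) = 5
I = 72 (I = (7 + 5)*6 = 12*6 = 72)
7*1 + I/n(-4, 10) = 7*1 + 72/(15*(-4)) = 7 + 72/(-60) = 7 - 1/60*72 = 7 - 6/5 = 29/5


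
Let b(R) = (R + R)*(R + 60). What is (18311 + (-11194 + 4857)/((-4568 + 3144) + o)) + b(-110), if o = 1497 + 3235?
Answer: 96954451/3308 ≈ 29309.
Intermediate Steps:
o = 4732
b(R) = 2*R*(60 + R) (b(R) = (2*R)*(60 + R) = 2*R*(60 + R))
(18311 + (-11194 + 4857)/((-4568 + 3144) + o)) + b(-110) = (18311 + (-11194 + 4857)/((-4568 + 3144) + 4732)) + 2*(-110)*(60 - 110) = (18311 - 6337/(-1424 + 4732)) + 2*(-110)*(-50) = (18311 - 6337/3308) + 11000 = 60566451/3308 + 11000 = 96954451/3308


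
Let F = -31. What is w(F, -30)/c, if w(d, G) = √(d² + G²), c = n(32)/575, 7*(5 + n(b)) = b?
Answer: -4025*√1861/3 ≈ -57879.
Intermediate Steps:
n(b) = -5 + b/7
c = -3/4025 (c = (-5 + (⅐)*32)/575 = (-5 + 32/7)*(1/575) = -3/7*1/575 = -3/4025 ≈ -0.00074534)
w(d, G) = √(G² + d²)
w(F, -30)/c = √((-30)² + (-31)²)/(-3/4025) = √(900 + 961)*(-4025/3) = √1861*(-4025/3) = -4025*√1861/3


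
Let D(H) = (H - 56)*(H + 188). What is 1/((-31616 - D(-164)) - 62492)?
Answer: -1/88828 ≈ -1.1258e-5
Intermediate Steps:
D(H) = (-56 + H)*(188 + H)
1/((-31616 - D(-164)) - 62492) = 1/((-31616 - (-10528 + (-164)² + 132*(-164))) - 62492) = 1/((-31616 - (-10528 + 26896 - 21648)) - 62492) = 1/((-31616 - 1*(-5280)) - 62492) = 1/((-31616 + 5280) - 62492) = 1/(-26336 - 62492) = 1/(-88828) = -1/88828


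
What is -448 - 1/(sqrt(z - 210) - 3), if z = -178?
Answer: -177853/397 + 2*I*sqrt(97)/397 ≈ -447.99 + 0.049616*I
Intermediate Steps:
-448 - 1/(sqrt(z - 210) - 3) = -448 - 1/(sqrt(-178 - 210) - 3) = -448 - 1/(sqrt(-388) - 3) = -448 - 1/(2*I*sqrt(97) - 3) = -448 - 1/(-3 + 2*I*sqrt(97))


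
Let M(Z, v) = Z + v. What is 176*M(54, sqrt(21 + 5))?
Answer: 9504 + 176*sqrt(26) ≈ 10401.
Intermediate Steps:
176*M(54, sqrt(21 + 5)) = 176*(54 + sqrt(21 + 5)) = 176*(54 + sqrt(26)) = 9504 + 176*sqrt(26)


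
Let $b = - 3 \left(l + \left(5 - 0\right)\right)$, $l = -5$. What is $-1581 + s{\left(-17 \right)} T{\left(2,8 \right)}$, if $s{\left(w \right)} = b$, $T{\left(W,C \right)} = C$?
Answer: $-1581$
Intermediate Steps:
$b = 0$ ($b = - 3 \left(-5 + \left(5 - 0\right)\right) = - 3 \left(-5 + \left(5 + 0\right)\right) = - 3 \left(-5 + 5\right) = \left(-3\right) 0 = 0$)
$s{\left(w \right)} = 0$
$-1581 + s{\left(-17 \right)} T{\left(2,8 \right)} = -1581 + 0 \cdot 8 = -1581 + 0 = -1581$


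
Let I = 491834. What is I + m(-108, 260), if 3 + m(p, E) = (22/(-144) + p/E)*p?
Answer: 63946007/130 ≈ 4.9189e+5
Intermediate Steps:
m(p, E) = -3 + p*(-11/72 + p/E) (m(p, E) = -3 + (22/(-144) + p/E)*p = -3 + (22*(-1/144) + p/E)*p = -3 + (-11/72 + p/E)*p = -3 + p*(-11/72 + p/E))
I + m(-108, 260) = 491834 + (-3 - 11/72*(-108) + (-108)**2/260) = 491834 + (-3 + 33/2 + (1/260)*11664) = 491834 + (-3 + 33/2 + 2916/65) = 491834 + 7587/130 = 63946007/130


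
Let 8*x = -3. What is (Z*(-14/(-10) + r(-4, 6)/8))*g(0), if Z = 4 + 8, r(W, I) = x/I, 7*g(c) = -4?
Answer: -2673/280 ≈ -9.5464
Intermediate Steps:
x = -3/8 (x = (1/8)*(-3) = -3/8 ≈ -0.37500)
g(c) = -4/7 (g(c) = (1/7)*(-4) = -4/7)
r(W, I) = -3/(8*I)
Z = 12
(Z*(-14/(-10) + r(-4, 6)/8))*g(0) = (12*(-14/(-10) - 3/8/6/8))*(-4/7) = (12*(-14*(-1/10) - 3/8*1/6*(1/8)))*(-4/7) = (12*(7/5 - 1/16*1/8))*(-4/7) = (12*(7/5 - 1/128))*(-4/7) = (12*(891/640))*(-4/7) = (2673/160)*(-4/7) = -2673/280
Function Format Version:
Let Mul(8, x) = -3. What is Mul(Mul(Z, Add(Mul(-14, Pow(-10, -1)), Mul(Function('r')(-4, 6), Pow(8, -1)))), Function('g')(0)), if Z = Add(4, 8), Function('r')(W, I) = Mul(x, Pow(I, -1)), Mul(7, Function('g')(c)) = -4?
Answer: Rational(-2673, 280) ≈ -9.5464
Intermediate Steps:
x = Rational(-3, 8) (x = Mul(Rational(1, 8), -3) = Rational(-3, 8) ≈ -0.37500)
Function('g')(c) = Rational(-4, 7) (Function('g')(c) = Mul(Rational(1, 7), -4) = Rational(-4, 7))
Function('r')(W, I) = Mul(Rational(-3, 8), Pow(I, -1))
Z = 12
Mul(Mul(Z, Add(Mul(-14, Pow(-10, -1)), Mul(Function('r')(-4, 6), Pow(8, -1)))), Function('g')(0)) = Mul(Mul(12, Add(Mul(-14, Pow(-10, -1)), Mul(Mul(Rational(-3, 8), Pow(6, -1)), Pow(8, -1)))), Rational(-4, 7)) = Mul(Mul(12, Add(Mul(-14, Rational(-1, 10)), Mul(Mul(Rational(-3, 8), Rational(1, 6)), Rational(1, 8)))), Rational(-4, 7)) = Mul(Mul(12, Add(Rational(7, 5), Mul(Rational(-1, 16), Rational(1, 8)))), Rational(-4, 7)) = Mul(Mul(12, Add(Rational(7, 5), Rational(-1, 128))), Rational(-4, 7)) = Mul(Mul(12, Rational(891, 640)), Rational(-4, 7)) = Mul(Rational(2673, 160), Rational(-4, 7)) = Rational(-2673, 280)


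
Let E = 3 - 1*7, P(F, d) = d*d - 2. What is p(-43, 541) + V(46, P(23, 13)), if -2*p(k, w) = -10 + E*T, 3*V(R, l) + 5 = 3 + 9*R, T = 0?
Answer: 427/3 ≈ 142.33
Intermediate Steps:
P(F, d) = -2 + d² (P(F, d) = d² - 2 = -2 + d²)
E = -4 (E = 3 - 7 = -4)
V(R, l) = -⅔ + 3*R (V(R, l) = -5/3 + (3 + 9*R)/3 = -5/3 + (1 + 3*R) = -⅔ + 3*R)
p(k, w) = 5 (p(k, w) = -(-10 - 4*0)/2 = -(-10 + 0)/2 = -½*(-10) = 5)
p(-43, 541) + V(46, P(23, 13)) = 5 + (-⅔ + 3*46) = 5 + (-⅔ + 138) = 5 + 412/3 = 427/3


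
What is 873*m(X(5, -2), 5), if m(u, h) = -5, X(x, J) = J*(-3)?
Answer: -4365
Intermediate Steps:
X(x, J) = -3*J
873*m(X(5, -2), 5) = 873*(-5) = -4365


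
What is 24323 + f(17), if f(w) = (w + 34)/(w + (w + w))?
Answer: 24324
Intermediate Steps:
f(w) = (34 + w)/(3*w) (f(w) = (34 + w)/(w + 2*w) = (34 + w)/((3*w)) = (34 + w)*(1/(3*w)) = (34 + w)/(3*w))
24323 + f(17) = 24323 + (⅓)*(34 + 17)/17 = 24323 + (⅓)*(1/17)*51 = 24323 + 1 = 24324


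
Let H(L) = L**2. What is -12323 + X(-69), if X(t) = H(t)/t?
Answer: -12392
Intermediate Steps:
X(t) = t (X(t) = t**2/t = t)
-12323 + X(-69) = -12323 - 69 = -12392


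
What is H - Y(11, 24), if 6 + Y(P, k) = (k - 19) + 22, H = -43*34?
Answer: -1483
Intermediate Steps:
H = -1462
Y(P, k) = -3 + k (Y(P, k) = -6 + ((k - 19) + 22) = -6 + ((-19 + k) + 22) = -6 + (3 + k) = -3 + k)
H - Y(11, 24) = -1462 - (-3 + 24) = -1462 - 1*21 = -1462 - 21 = -1483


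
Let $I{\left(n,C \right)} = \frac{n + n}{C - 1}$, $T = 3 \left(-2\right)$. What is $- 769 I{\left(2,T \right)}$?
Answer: $\frac{3076}{7} \approx 439.43$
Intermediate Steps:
$T = -6$
$I{\left(n,C \right)} = \frac{2 n}{-1 + C}$
$- 769 I{\left(2,T \right)} = - 769 \cdot 2 \cdot 2 \frac{1}{-1 - 6} = - 769 \cdot 2 \cdot 2 \frac{1}{-7} = - 769 \cdot 2 \cdot 2 \left(- \frac{1}{7}\right) = \left(-769\right) \left(- \frac{4}{7}\right) = \frac{3076}{7}$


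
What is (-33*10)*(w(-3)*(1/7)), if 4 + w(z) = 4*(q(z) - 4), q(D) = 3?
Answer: 2640/7 ≈ 377.14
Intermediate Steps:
w(z) = -8 (w(z) = -4 + 4*(3 - 4) = -4 + 4*(-1) = -4 - 4 = -8)
(-33*10)*(w(-3)*(1/7)) = (-33*10)*(-8/7) = -(-2640)*1*(⅐) = -(-2640)/7 = -330*(-8/7) = 2640/7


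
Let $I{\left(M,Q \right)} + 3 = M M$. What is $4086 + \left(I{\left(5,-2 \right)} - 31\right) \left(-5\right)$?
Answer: $4131$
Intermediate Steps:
$I{\left(M,Q \right)} = -3 + M^{2}$ ($I{\left(M,Q \right)} = -3 + M M = -3 + M^{2}$)
$4086 + \left(I{\left(5,-2 \right)} - 31\right) \left(-5\right) = 4086 + \left(\left(-3 + 5^{2}\right) - 31\right) \left(-5\right) = 4086 + \left(\left(-3 + 25\right) - 31\right) \left(-5\right) = 4086 + \left(22 - 31\right) \left(-5\right) = 4086 - -45 = 4086 + 45 = 4131$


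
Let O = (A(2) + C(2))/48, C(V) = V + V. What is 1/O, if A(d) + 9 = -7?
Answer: -4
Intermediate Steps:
C(V) = 2*V
A(d) = -16 (A(d) = -9 - 7 = -16)
O = -¼ (O = (-16 + 2*2)/48 = (-16 + 4)*(1/48) = -12*1/48 = -¼ ≈ -0.25000)
1/O = 1/(-¼) = -4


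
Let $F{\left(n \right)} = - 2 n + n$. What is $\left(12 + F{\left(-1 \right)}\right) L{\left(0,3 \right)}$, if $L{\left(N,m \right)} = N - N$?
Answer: $0$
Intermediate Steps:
$L{\left(N,m \right)} = 0$
$F{\left(n \right)} = - n$
$\left(12 + F{\left(-1 \right)}\right) L{\left(0,3 \right)} = \left(12 - -1\right) 0 = \left(12 + 1\right) 0 = 13 \cdot 0 = 0$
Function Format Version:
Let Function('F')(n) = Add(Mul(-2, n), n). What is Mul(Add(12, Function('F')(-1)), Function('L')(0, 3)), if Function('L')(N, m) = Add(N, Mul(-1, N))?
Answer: 0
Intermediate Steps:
Function('L')(N, m) = 0
Function('F')(n) = Mul(-1, n)
Mul(Add(12, Function('F')(-1)), Function('L')(0, 3)) = Mul(Add(12, Mul(-1, -1)), 0) = Mul(Add(12, 1), 0) = Mul(13, 0) = 0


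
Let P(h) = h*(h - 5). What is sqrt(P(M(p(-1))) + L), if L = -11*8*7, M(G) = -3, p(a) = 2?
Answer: 4*I*sqrt(37) ≈ 24.331*I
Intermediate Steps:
P(h) = h*(-5 + h)
L = -616 (L = -88*7 = -616)
sqrt(P(M(p(-1))) + L) = sqrt(-3*(-5 - 3) - 616) = sqrt(-3*(-8) - 616) = sqrt(24 - 616) = sqrt(-592) = 4*I*sqrt(37)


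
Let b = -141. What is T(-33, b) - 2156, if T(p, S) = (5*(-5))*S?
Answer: 1369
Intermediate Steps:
T(p, S) = -25*S
T(-33, b) - 2156 = -25*(-141) - 2156 = 3525 - 2156 = 1369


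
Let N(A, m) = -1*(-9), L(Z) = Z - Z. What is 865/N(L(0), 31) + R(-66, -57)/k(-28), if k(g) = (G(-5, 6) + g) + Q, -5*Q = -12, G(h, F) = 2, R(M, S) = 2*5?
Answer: 50810/531 ≈ 95.687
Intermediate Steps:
R(M, S) = 10
Q = 12/5 (Q = -⅕*(-12) = 12/5 ≈ 2.4000)
k(g) = 22/5 + g (k(g) = (2 + g) + 12/5 = 22/5 + g)
L(Z) = 0
N(A, m) = 9
865/N(L(0), 31) + R(-66, -57)/k(-28) = 865/9 + 10/(22/5 - 28) = 865*(⅑) + 10/(-118/5) = 865/9 + 10*(-5/118) = 865/9 - 25/59 = 50810/531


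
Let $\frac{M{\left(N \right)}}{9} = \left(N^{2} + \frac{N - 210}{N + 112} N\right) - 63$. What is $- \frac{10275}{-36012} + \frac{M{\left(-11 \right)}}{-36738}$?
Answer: $\frac{656282347}{2474516564} \approx 0.26522$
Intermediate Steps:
$M{\left(N \right)} = -567 + 9 N^{2} + \frac{9 N \left(-210 + N\right)}{112 + N}$ ($M{\left(N \right)} = 9 \left(\left(N^{2} + \frac{N - 210}{N + 112} N\right) - 63\right) = 9 \left(\left(N^{2} + \frac{-210 + N}{112 + N} N\right) - 63\right) = 9 \left(\left(N^{2} + \frac{N \left(-210 + N\right)}{112 + N}\right) - 63\right) = 9 \left(-63 + N^{2} + \frac{N \left(-210 + N\right)}{112 + N}\right) = -567 + 9 N^{2} + \frac{9 N \left(-210 + N\right)}{112 + N}$)
$- \frac{10275}{-36012} + \frac{M{\left(-11 \right)}}{-36738} = - \frac{10275}{-36012} + \frac{9 \frac{1}{112 - 11} \left(-7056 + \left(-11\right)^{3} - -3003 + 113 \left(-11\right)^{2}\right)}{-36738} = \left(-10275\right) \left(- \frac{1}{36012}\right) + \frac{9 \left(-7056 - 1331 + 3003 + 113 \cdot 121\right)}{101} \left(- \frac{1}{36738}\right) = \frac{3425}{12004} + 9 \cdot \frac{1}{101} \left(-7056 - 1331 + 3003 + 13673\right) \left(- \frac{1}{36738}\right) = \frac{3425}{12004} + 9 \cdot \frac{1}{101} \cdot 8289 \left(- \frac{1}{36738}\right) = \frac{3425}{12004} + \frac{74601}{101} \left(- \frac{1}{36738}\right) = \frac{3425}{12004} - \frac{8289}{412282} = \frac{656282347}{2474516564}$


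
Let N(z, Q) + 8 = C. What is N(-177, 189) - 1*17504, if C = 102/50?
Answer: -437749/25 ≈ -17510.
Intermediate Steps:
C = 51/25 (C = 102*(1/50) = 51/25 ≈ 2.0400)
N(z, Q) = -149/25 (N(z, Q) = -8 + 51/25 = -149/25)
N(-177, 189) - 1*17504 = -149/25 - 1*17504 = -149/25 - 17504 = -437749/25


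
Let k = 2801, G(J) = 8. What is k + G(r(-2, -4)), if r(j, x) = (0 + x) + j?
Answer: 2809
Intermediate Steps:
r(j, x) = j + x (r(j, x) = x + j = j + x)
k + G(r(-2, -4)) = 2801 + 8 = 2809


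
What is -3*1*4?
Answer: -12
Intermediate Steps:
-3*1*4 = -3*4 = -12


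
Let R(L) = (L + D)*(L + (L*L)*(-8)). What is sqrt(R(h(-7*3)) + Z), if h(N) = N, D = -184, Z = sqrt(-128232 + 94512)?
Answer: sqrt(727545 + 2*I*sqrt(8430)) ≈ 852.96 + 0.11*I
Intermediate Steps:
Z = 2*I*sqrt(8430) (Z = sqrt(-33720) = 2*I*sqrt(8430) ≈ 183.63*I)
R(L) = (-184 + L)*(L - 8*L**2) (R(L) = (L - 184)*(L + (L*L)*(-8)) = (-184 + L)*(L + L**2*(-8)) = (-184 + L)*(L - 8*L**2))
sqrt(R(h(-7*3)) + Z) = sqrt((-7*3)*(-184 - 8*(-7*3)**2 + 1473*(-7*3)) + 2*I*sqrt(8430)) = sqrt(-21*(-184 - 8*(-21)**2 + 1473*(-21)) + 2*I*sqrt(8430)) = sqrt(-21*(-184 - 8*441 - 30933) + 2*I*sqrt(8430)) = sqrt(-21*(-184 - 3528 - 30933) + 2*I*sqrt(8430)) = sqrt(-21*(-34645) + 2*I*sqrt(8430)) = sqrt(727545 + 2*I*sqrt(8430))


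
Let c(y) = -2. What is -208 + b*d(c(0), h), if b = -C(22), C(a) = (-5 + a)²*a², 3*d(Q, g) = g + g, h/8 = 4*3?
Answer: -8952272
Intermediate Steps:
h = 96 (h = 8*(4*3) = 8*12 = 96)
d(Q, g) = 2*g/3 (d(Q, g) = (g + g)/3 = (2*g)/3 = 2*g/3)
C(a) = a²*(-5 + a)²
b = -139876 (b = -22²*(-5 + 22)² = -484*17² = -484*289 = -1*139876 = -139876)
-208 + b*d(c(0), h) = -208 - 279752*96/3 = -208 - 139876*64 = -208 - 8952064 = -8952272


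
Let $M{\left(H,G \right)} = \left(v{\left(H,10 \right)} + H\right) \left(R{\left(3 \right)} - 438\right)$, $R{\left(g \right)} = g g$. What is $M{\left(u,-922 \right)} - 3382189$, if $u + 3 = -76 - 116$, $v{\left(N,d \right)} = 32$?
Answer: $-3312262$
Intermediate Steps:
$R{\left(g \right)} = g^{2}$
$u = -195$ ($u = -3 - 192 = -195$)
$M{\left(H,G \right)} = -13728 - 429 H$ ($M{\left(H,G \right)} = \left(32 + H\right) \left(3^{2} - 438\right) = \left(32 + H\right) \left(9 - 438\right) = \left(32 + H\right) \left(-429\right) = -13728 - 429 H$)
$M{\left(u,-922 \right)} - 3382189 = \left(-13728 - -83655\right) - 3382189 = \left(-13728 + 83655\right) - 3382189 = 69927 - 3382189 = -3312262$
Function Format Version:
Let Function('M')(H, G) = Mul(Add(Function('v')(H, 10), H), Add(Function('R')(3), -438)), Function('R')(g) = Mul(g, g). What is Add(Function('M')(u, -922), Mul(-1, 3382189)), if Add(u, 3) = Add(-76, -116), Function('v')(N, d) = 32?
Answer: -3312262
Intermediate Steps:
Function('R')(g) = Pow(g, 2)
u = -195 (u = Add(-3, Add(-76, -116)) = Add(-3, -192) = -195)
Function('M')(H, G) = Add(-13728, Mul(-429, H)) (Function('M')(H, G) = Mul(Add(32, H), Add(Pow(3, 2), -438)) = Mul(Add(32, H), Add(9, -438)) = Mul(Add(32, H), -429) = Add(-13728, Mul(-429, H)))
Add(Function('M')(u, -922), Mul(-1, 3382189)) = Add(Add(-13728, Mul(-429, -195)), Mul(-1, 3382189)) = Add(Add(-13728, 83655), -3382189) = Add(69927, -3382189) = -3312262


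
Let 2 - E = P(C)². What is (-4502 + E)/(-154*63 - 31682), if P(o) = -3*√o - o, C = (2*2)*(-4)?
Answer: 1153/10346 - 48*I/5173 ≈ 0.11144 - 0.009279*I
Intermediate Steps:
C = -16 (C = 4*(-4) = -16)
P(o) = -o - 3*√o
E = 2 - (16 - 12*I)² (E = 2 - (-1*(-16) - 12*I)² = 2 - (16 - 12*I)² ≈ -110.0 + 384.0*I)
(-4502 + E)/(-154*63 - 31682) = (-4502 + (-110 + 384*I))/(-154*63 - 31682) = (-4612 + 384*I)/(-9702 - 31682) = (-4612 + 384*I)/(-41384) = (-4612 + 384*I)*(-1/41384) = 1153/10346 - 48*I/5173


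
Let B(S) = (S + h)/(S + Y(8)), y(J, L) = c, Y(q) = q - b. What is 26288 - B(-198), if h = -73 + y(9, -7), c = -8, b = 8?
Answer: 578305/22 ≈ 26287.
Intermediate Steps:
Y(q) = -8 + q (Y(q) = q - 1*8 = q - 8 = -8 + q)
y(J, L) = -8
h = -81 (h = -73 - 8 = -81)
B(S) = (-81 + S)/S (B(S) = (S - 81)/(S + (-8 + 8)) = (-81 + S)/(S + 0) = (-81 + S)/S)
26288 - B(-198) = 26288 - (-81 - 198)/(-198) = 26288 - (-1)*(-279)/198 = 26288 - 1*31/22 = 26288 - 31/22 = 578305/22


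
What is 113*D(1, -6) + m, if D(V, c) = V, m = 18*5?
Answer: 203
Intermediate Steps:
m = 90
113*D(1, -6) + m = 113*1 + 90 = 113 + 90 = 203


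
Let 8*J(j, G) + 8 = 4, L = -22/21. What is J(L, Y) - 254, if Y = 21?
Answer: -509/2 ≈ -254.50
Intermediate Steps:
L = -22/21 (L = -22*1/21 = -22/21 ≈ -1.0476)
J(j, G) = -½ (J(j, G) = -1 + (⅛)*4 = -1 + ½ = -½)
J(L, Y) - 254 = -½ - 254 = -509/2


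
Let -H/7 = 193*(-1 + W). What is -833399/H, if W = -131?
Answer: -119057/25476 ≈ -4.6733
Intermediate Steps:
H = 178332 (H = -1351*(-1 - 131) = -1351*(-132) = -7*(-25476) = 178332)
-833399/H = -833399/178332 = -833399*1/178332 = -119057/25476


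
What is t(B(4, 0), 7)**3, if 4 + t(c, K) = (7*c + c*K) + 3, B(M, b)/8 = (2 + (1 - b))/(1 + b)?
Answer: 37595375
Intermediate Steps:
B(M, b) = 8*(3 - b)/(1 + b) (B(M, b) = 8*((2 + (1 - b))/(1 + b)) = 8*((3 - b)/(1 + b)) = 8*(3 - b)/(1 + b))
t(c, K) = -1 + 7*c + K*c (t(c, K) = -4 + ((7*c + c*K) + 3) = -4 + ((7*c + K*c) + 3) = -4 + (3 + 7*c + K*c) = -1 + 7*c + K*c)
t(B(4, 0), 7)**3 = (-1 + 7*(8*(3 - 1*0)/(1 + 0)) + 7*(8*(3 - 1*0)/(1 + 0)))**3 = (-1 + 7*(8*(3 + 0)/1) + 7*(8*(3 + 0)/1))**3 = (-1 + 7*(8*1*3) + 7*(8*1*3))**3 = (-1 + 7*24 + 7*24)**3 = (-1 + 168 + 168)**3 = 335**3 = 37595375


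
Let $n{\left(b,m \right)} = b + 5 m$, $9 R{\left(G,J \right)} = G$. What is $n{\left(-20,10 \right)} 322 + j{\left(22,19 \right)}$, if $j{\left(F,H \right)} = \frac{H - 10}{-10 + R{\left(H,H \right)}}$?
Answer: $\frac{685779}{71} \approx 9658.9$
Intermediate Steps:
$R{\left(G,J \right)} = \frac{G}{9}$
$j{\left(F,H \right)} = \frac{-10 + H}{-10 + \frac{H}{9}}$ ($j{\left(F,H \right)} = \frac{H - 10}{-10 + \frac{H}{9}} = \frac{-10 + H}{-10 + \frac{H}{9}}$)
$n{\left(-20,10 \right)} 322 + j{\left(22,19 \right)} = \left(-20 + 5 \cdot 10\right) 322 + \frac{9 \left(-10 + 19\right)}{-90 + 19} = \left(-20 + 50\right) 322 + 9 \frac{1}{-71} \cdot 9 = 30 \cdot 322 + 9 \left(- \frac{1}{71}\right) 9 = 9660 - \frac{81}{71} = \frac{685779}{71}$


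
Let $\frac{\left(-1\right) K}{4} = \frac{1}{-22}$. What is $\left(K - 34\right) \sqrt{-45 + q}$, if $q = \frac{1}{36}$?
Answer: $- \frac{62 i \sqrt{1619}}{11} \approx - 226.79 i$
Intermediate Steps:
$q = \frac{1}{36} \approx 0.027778$
$K = \frac{2}{11}$ ($K = - \frac{4}{-22} = \left(-4\right) \left(- \frac{1}{22}\right) = \frac{2}{11} \approx 0.18182$)
$\left(K - 34\right) \sqrt{-45 + q} = \left(\frac{2}{11} - 34\right) \sqrt{-45 + \frac{1}{36}} = - \frac{372 \sqrt{- \frac{1619}{36}}}{11} = - \frac{372 \frac{i \sqrt{1619}}{6}}{11} = - \frac{62 i \sqrt{1619}}{11}$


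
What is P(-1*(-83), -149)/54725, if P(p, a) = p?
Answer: 83/54725 ≈ 0.0015167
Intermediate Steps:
P(-1*(-83), -149)/54725 = -1*(-83)/54725 = 83*(1/54725) = 83/54725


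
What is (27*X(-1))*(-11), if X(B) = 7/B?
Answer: 2079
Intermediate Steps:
(27*X(-1))*(-11) = (27*(7/(-1)))*(-11) = (27*(7*(-1)))*(-11) = (27*(-7))*(-11) = -189*(-11) = 2079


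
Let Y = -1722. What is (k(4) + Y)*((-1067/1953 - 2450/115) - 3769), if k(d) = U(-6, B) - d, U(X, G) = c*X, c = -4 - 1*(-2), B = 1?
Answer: 291862014508/44919 ≈ 6.4975e+6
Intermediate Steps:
c = -2 (c = -4 + 2 = -2)
U(X, G) = -2*X
k(d) = 12 - d (k(d) = -2*(-6) - d = 12 - d)
(k(4) + Y)*((-1067/1953 - 2450/115) - 3769) = ((12 - 1*4) - 1722)*((-1067/1953 - 2450/115) - 3769) = ((12 - 4) - 1722)*((-1067*1/1953 - 2450*1/115) - 3769) = (8 - 1722)*((-1067/1953 - 490/23) - 3769) = -1714*(-981511/44919 - 3769) = -1714*(-170281222/44919) = 291862014508/44919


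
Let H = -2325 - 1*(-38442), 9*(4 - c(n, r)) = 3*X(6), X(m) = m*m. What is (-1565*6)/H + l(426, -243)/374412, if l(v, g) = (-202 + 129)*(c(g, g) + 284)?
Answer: -117872611/375628839 ≈ -0.31380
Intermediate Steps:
X(m) = m²
c(n, r) = -8 (c(n, r) = 4 - 6²/3 = 4 - 36/3 = 4 - ⅑*108 = 4 - 12 = -8)
H = 36117 (H = -2325 + 38442 = 36117)
l(v, g) = -20148 (l(v, g) = (-202 + 129)*(-8 + 284) = -73*276 = -20148)
(-1565*6)/H + l(426, -243)/374412 = -1565*6/36117 - 20148/374412 = -9390*1/36117 - 20148*1/374412 = -3130/12039 - 1679/31201 = -117872611/375628839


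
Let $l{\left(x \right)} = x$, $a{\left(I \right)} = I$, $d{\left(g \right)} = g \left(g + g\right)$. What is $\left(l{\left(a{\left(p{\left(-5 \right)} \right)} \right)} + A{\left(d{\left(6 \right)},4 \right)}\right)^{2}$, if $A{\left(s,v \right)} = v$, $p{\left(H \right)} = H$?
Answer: $1$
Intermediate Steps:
$d{\left(g \right)} = 2 g^{2}$ ($d{\left(g \right)} = g 2 g = 2 g^{2}$)
$\left(l{\left(a{\left(p{\left(-5 \right)} \right)} \right)} + A{\left(d{\left(6 \right)},4 \right)}\right)^{2} = \left(-5 + 4\right)^{2} = \left(-1\right)^{2} = 1$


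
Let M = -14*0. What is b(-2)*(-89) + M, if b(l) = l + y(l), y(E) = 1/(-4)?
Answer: 801/4 ≈ 200.25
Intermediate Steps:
y(E) = -¼
b(l) = -¼ + l (b(l) = l - ¼ = -¼ + l)
M = 0
b(-2)*(-89) + M = (-¼ - 2)*(-89) + 0 = -9/4*(-89) + 0 = 801/4 + 0 = 801/4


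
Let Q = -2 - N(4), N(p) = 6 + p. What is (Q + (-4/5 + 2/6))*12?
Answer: -748/5 ≈ -149.60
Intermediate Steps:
Q = -12 (Q = -2 - (6 + 4) = -2 - 1*10 = -2 - 10 = -12)
(Q + (-4/5 + 2/6))*12 = (-12 + (-4/5 + 2/6))*12 = (-12 + (-4*⅕ + 2*(⅙)))*12 = (-12 + (-⅘ + ⅓))*12 = (-12 - 7/15)*12 = -187/15*12 = -748/5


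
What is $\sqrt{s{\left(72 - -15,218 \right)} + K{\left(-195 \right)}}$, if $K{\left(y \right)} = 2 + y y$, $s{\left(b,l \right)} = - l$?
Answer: $3 \sqrt{4201} \approx 194.45$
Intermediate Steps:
$K{\left(y \right)} = 2 + y^{2}$
$\sqrt{s{\left(72 - -15,218 \right)} + K{\left(-195 \right)}} = \sqrt{\left(-1\right) 218 + \left(2 + \left(-195\right)^{2}\right)} = \sqrt{-218 + \left(2 + 38025\right)} = \sqrt{-218 + 38027} = \sqrt{37809} = 3 \sqrt{4201}$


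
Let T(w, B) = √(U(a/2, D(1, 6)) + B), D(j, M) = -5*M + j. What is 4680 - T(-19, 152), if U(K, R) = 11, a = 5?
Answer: 4680 - √163 ≈ 4667.2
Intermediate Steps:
D(j, M) = j - 5*M
T(w, B) = √(11 + B)
4680 - T(-19, 152) = 4680 - √(11 + 152) = 4680 - √163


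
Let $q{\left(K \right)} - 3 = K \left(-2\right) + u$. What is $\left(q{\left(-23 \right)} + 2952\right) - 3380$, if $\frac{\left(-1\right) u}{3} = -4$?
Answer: $-367$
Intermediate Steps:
$u = 12$ ($u = \left(-3\right) \left(-4\right) = 12$)
$q{\left(K \right)} = 15 - 2 K$ ($q{\left(K \right)} = 3 + \left(K \left(-2\right) + 12\right) = 3 - \left(-12 + 2 K\right) = 15 - 2 K$)
$\left(q{\left(-23 \right)} + 2952\right) - 3380 = \left(\left(15 - -46\right) + 2952\right) - 3380 = \left(\left(15 + 46\right) + 2952\right) - 3380 = \left(61 + 2952\right) - 3380 = 3013 - 3380 = -367$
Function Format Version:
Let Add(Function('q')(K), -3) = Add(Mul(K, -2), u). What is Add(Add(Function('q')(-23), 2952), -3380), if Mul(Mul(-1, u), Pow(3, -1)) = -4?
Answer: -367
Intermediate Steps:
u = 12 (u = Mul(-3, -4) = 12)
Function('q')(K) = Add(15, Mul(-2, K)) (Function('q')(K) = Add(3, Add(Mul(K, -2), 12)) = Add(3, Add(Mul(-2, K), 12)) = Add(3, Add(12, Mul(-2, K))) = Add(15, Mul(-2, K)))
Add(Add(Function('q')(-23), 2952), -3380) = Add(Add(Add(15, Mul(-2, -23)), 2952), -3380) = Add(Add(Add(15, 46), 2952), -3380) = Add(Add(61, 2952), -3380) = Add(3013, -3380) = -367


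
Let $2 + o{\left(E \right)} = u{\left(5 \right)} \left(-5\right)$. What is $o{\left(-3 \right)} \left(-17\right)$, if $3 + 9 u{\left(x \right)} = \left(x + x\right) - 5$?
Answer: $\frac{476}{9} \approx 52.889$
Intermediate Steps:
$u{\left(x \right)} = - \frac{8}{9} + \frac{2 x}{9}$ ($u{\left(x \right)} = - \frac{1}{3} + \frac{\left(x + x\right) - 5}{9} = - \frac{1}{3} + \frac{2 x - 5}{9} = - \frac{1}{3} + \frac{-5 + 2 x}{9} = - \frac{1}{3} + \left(- \frac{5}{9} + \frac{2 x}{9}\right) = - \frac{8}{9} + \frac{2 x}{9}$)
$o{\left(E \right)} = - \frac{28}{9}$ ($o{\left(E \right)} = -2 + \left(- \frac{8}{9} + \frac{2}{9} \cdot 5\right) \left(-5\right) = -2 + \left(- \frac{8}{9} + \frac{10}{9}\right) \left(-5\right) = -2 + \frac{2}{9} \left(-5\right) = -2 - \frac{10}{9} = - \frac{28}{9}$)
$o{\left(-3 \right)} \left(-17\right) = \left(- \frac{28}{9}\right) \left(-17\right) = \frac{476}{9}$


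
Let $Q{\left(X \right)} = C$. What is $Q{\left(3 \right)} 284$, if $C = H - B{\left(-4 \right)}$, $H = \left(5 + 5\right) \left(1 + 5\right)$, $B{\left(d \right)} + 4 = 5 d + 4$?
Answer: $22720$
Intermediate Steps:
$B{\left(d \right)} = 5 d$ ($B{\left(d \right)} = -4 + \left(5 d + 4\right) = -4 + \left(4 + 5 d\right) = 5 d$)
$H = 60$ ($H = 10 \cdot 6 = 60$)
$C = 80$ ($C = 60 - 5 \left(-4\right) = 60 - -20 = 60 + 20 = 80$)
$Q{\left(X \right)} = 80$
$Q{\left(3 \right)} 284 = 80 \cdot 284 = 22720$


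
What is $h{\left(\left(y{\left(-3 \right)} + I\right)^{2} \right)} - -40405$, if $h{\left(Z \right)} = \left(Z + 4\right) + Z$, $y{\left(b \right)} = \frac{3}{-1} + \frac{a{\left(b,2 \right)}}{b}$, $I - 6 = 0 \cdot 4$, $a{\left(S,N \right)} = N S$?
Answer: $40459$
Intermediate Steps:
$I = 6$ ($I = 6 + 0 \cdot 4 = 6 + 0 = 6$)
$y{\left(b \right)} = -1$ ($y{\left(b \right)} = \frac{3}{-1} + \frac{2 b}{b} = 3 \left(-1\right) + 2 = -3 + 2 = -1$)
$h{\left(Z \right)} = 4 + 2 Z$ ($h{\left(Z \right)} = \left(4 + Z\right) + Z = 4 + 2 Z$)
$h{\left(\left(y{\left(-3 \right)} + I\right)^{2} \right)} - -40405 = \left(4 + 2 \left(-1 + 6\right)^{2}\right) - -40405 = \left(4 + 2 \cdot 5^{2}\right) + 40405 = \left(4 + 2 \cdot 25\right) + 40405 = \left(4 + 50\right) + 40405 = 54 + 40405 = 40459$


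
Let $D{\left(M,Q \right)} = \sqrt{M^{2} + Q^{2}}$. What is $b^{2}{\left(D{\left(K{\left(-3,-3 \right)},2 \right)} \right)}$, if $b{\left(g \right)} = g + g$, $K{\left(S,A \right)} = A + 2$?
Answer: $20$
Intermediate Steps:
$K{\left(S,A \right)} = 2 + A$
$b{\left(g \right)} = 2 g$
$b^{2}{\left(D{\left(K{\left(-3,-3 \right)},2 \right)} \right)} = \left(2 \sqrt{\left(2 - 3\right)^{2} + 2^{2}}\right)^{2} = \left(2 \sqrt{\left(-1\right)^{2} + 4}\right)^{2} = \left(2 \sqrt{1 + 4}\right)^{2} = \left(2 \sqrt{5}\right)^{2} = 20$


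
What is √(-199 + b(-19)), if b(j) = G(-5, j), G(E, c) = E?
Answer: 2*I*√51 ≈ 14.283*I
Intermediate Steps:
b(j) = -5
√(-199 + b(-19)) = √(-199 - 5) = √(-204) = 2*I*√51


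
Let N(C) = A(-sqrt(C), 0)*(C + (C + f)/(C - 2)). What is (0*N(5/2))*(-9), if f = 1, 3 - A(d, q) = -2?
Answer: 0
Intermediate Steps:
A(d, q) = 5 (A(d, q) = 3 - 1*(-2) = 3 + 2 = 5)
N(C) = 5*C + 5*(1 + C)/(-2 + C) (N(C) = 5*(C + (C + 1)/(C - 2)) = 5*(C + (1 + C)/(-2 + C)) = 5*C + 5*(1 + C)/(-2 + C))
(0*N(5/2))*(-9) = (0*(5*(1 + (5/2)**2 - 5/2)/(-2 + 5/2)))*(-9) = (0*(5*(1 + (5*(1/2))**2 - 5/2)/(-2 + 5*(1/2))))*(-9) = (0*(5*(1 + (5/2)**2 - 1*5/2)/(-2 + 5/2)))*(-9) = (0*(5*(1 + 25/4 - 5/2)/(1/2)))*(-9) = (0*(5*2*(19/4)))*(-9) = (0*(95/2))*(-9) = 0*(-9) = 0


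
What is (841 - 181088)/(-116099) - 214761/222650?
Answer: 15198457211/25849442350 ≈ 0.58796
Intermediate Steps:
(841 - 181088)/(-116099) - 214761/222650 = -180247*(-1/116099) - 214761*1/222650 = 180247/116099 - 214761/222650 = 15198457211/25849442350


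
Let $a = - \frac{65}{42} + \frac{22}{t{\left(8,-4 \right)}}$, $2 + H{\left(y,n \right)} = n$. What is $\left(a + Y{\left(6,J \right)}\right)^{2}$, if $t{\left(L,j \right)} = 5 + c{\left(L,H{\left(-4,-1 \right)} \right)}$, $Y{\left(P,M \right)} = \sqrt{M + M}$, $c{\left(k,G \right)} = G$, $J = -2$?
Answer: $\frac{150553}{1764} + \frac{794 i}{21} \approx 85.348 + 37.81 i$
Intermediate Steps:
$H{\left(y,n \right)} = -2 + n$
$Y{\left(P,M \right)} = \sqrt{2} \sqrt{M}$ ($Y{\left(P,M \right)} = \sqrt{2 M} = \sqrt{2} \sqrt{M}$)
$t{\left(L,j \right)} = 2$ ($t{\left(L,j \right)} = 5 - 3 = 2$)
$a = \frac{397}{42}$ ($a = - \frac{65}{42} + \frac{22}{2} = \left(-65\right) \frac{1}{42} + 22 \cdot \frac{1}{2} = - \frac{65}{42} + 11 = \frac{397}{42} \approx 9.4524$)
$\left(a + Y{\left(6,J \right)}\right)^{2} = \left(\frac{397}{42} + \sqrt{2} \sqrt{-2}\right)^{2} = \left(\frac{397}{42} + \sqrt{2} i \sqrt{2}\right)^{2} = \left(\frac{397}{42} + 2 i\right)^{2}$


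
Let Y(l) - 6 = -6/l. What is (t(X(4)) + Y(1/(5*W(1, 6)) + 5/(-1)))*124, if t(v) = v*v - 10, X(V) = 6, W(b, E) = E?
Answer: 613552/149 ≈ 4117.8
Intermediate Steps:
Y(l) = 6 - 6/l
t(v) = -10 + v² (t(v) = v² - 10 = -10 + v²)
(t(X(4)) + Y(1/(5*W(1, 6)) + 5/(-1)))*124 = ((-10 + 6²) + (6 - 6/(1/(5*6) + 5/(-1))))*124 = ((-10 + 36) + (6 - 6/((⅕)*(⅙) + 5*(-1))))*124 = (26 + (6 - 6/(1/30 - 5)))*124 = (26 + (6 - 6/(-149/30)))*124 = (26 + (6 - 6*(-30/149)))*124 = (26 + (6 + 180/149))*124 = (26 + 1074/149)*124 = (4948/149)*124 = 613552/149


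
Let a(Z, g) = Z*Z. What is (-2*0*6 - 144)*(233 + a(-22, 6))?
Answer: -103248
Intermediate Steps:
a(Z, g) = Z²
(-2*0*6 - 144)*(233 + a(-22, 6)) = (-2*0*6 - 144)*(233 + (-22)²) = (0*6 - 144)*(233 + 484) = (0 - 144)*717 = -144*717 = -103248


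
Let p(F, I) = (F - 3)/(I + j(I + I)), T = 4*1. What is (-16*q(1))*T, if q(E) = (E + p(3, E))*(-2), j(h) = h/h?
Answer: 128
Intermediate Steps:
T = 4
j(h) = 1
p(F, I) = (-3 + F)/(1 + I) (p(F, I) = (F - 3)/(I + 1) = (-3 + F)/(1 + I))
q(E) = -2*E (q(E) = (E + (-3 + 3)/(1 + E))*(-2) = (E + 0/(1 + E))*(-2) = (E + 0)*(-2) = E*(-2) = -2*E)
(-16*q(1))*T = -(-32)*4 = -16*(-2)*4 = 32*4 = 128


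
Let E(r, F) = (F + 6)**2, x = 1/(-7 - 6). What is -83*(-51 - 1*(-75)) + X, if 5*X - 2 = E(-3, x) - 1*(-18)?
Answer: -1673931/845 ≈ -1981.0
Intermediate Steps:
x = -1/13 (x = 1/(-13) = -1/13 ≈ -0.076923)
E(r, F) = (6 + F)**2
X = 9309/845 (X = 2/5 + ((6 - 1/13)**2 - 1*(-18))/5 = 2/5 + ((77/13)**2 + 18)/5 = 2/5 + (5929/169 + 18)/5 = 2/5 + (1/5)*(8971/169) = 2/5 + 8971/845 = 9309/845 ≈ 11.017)
-83*(-51 - 1*(-75)) + X = -83*(-51 - 1*(-75)) + 9309/845 = -83*(-51 + 75) + 9309/845 = -83*24 + 9309/845 = -1992 + 9309/845 = -1673931/845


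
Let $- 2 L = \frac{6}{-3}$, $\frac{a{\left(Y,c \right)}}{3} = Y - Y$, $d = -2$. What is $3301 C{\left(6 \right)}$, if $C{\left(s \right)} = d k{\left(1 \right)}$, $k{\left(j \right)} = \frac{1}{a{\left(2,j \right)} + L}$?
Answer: $-6602$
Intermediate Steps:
$a{\left(Y,c \right)} = 0$ ($a{\left(Y,c \right)} = 3 \left(Y - Y\right) = 3 \cdot 0 = 0$)
$L = 1$ ($L = - \frac{6 \frac{1}{-3}}{2} = - \frac{6 \left(- \frac{1}{3}\right)}{2} = \left(- \frac{1}{2}\right) \left(-2\right) = 1$)
$k{\left(j \right)} = 1$ ($k{\left(j \right)} = \frac{1}{0 + 1} = 1^{-1} = 1$)
$C{\left(s \right)} = -2$ ($C{\left(s \right)} = \left(-2\right) 1 = -2$)
$3301 C{\left(6 \right)} = 3301 \left(-2\right) = -6602$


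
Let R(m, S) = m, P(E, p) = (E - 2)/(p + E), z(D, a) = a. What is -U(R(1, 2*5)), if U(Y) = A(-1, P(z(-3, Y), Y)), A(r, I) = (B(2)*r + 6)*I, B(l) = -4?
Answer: 5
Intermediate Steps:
P(E, p) = (-2 + E)/(E + p)
A(r, I) = I*(6 - 4*r) (A(r, I) = (-4*r + 6)*I = (6 - 4*r)*I = I*(6 - 4*r))
U(Y) = 5*(-2 + Y)/Y (U(Y) = 2*((-2 + Y)/(Y + Y))*(3 - 2*(-1)) = 2*((-2 + Y)/((2*Y)))*(3 + 2) = 2*((1/(2*Y))*(-2 + Y))*5 = 2*((-2 + Y)/(2*Y))*5 = 5*(-2 + Y)/Y)
-U(R(1, 2*5)) = -(5 - 10/1) = -(5 - 10*1) = -(5 - 10) = -1*(-5) = 5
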